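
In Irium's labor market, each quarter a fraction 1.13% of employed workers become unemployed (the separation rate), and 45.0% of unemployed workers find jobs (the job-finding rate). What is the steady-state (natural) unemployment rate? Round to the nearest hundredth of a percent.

Steady-state unemployment rate ≈ 2.45%.

At steady state the flows balance: s·E = f·U, so U/(E+U) = s/(s+f).
u* = 1.13 / (1.13 + 45.0) = 1.13 / 46.13 = 2.45%.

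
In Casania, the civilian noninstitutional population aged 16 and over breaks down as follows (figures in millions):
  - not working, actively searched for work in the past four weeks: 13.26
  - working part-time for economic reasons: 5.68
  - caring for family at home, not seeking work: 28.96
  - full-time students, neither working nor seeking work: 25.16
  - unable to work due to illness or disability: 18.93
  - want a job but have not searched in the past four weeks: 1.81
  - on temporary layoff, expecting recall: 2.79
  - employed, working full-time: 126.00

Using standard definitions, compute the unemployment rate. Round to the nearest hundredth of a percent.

Unemployment rate ≈ 10.86%.

Employed = 5.68 + 126.00 = 131.68 million (anyone who worked, including part-time for economic reasons, counts as employed).
Unemployed = 13.26 + 2.79 = 16.05 million (jobless and actively searching, or on temporary layoff).
Labor force = 131.68 + 16.05 = 147.73 million.
Unemployment rate = 16.05 / 147.73 = 10.86%.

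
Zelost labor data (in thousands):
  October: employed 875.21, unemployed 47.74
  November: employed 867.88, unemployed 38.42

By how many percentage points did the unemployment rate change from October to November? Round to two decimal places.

October: labor force = 875.21 + 47.74 = 922.95; u = 47.74/922.95 = 5.17%.
November: labor force = 867.88 + 38.42 = 906.30; u = 38.42/906.30 = 4.24%.
Change = 4.24% − 5.17% = −0.93 pp.

The unemployment rate changed by −0.93 percentage points.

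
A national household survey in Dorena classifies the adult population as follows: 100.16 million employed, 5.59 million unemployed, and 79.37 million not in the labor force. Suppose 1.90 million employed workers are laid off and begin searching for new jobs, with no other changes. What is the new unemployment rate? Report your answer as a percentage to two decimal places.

New unemployment rate ≈ 7.08%.

Initially, labor force = 100.16 + 5.59 = 105.75 million, so u = 5.59/105.75 = 5.29%.
After the change, employed falls and unemployed rises by 1.90; labor force unchanged → E = 98.26, U = 7.49, labor force = 105.75 million.
New unemployment rate = 7.49 / 105.75 = 7.08%.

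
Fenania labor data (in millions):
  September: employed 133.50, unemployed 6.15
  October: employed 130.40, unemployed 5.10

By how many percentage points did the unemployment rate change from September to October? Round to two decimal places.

September: labor force = 133.50 + 6.15 = 139.65; u = 6.15/139.65 = 4.40%.
October: labor force = 130.40 + 5.10 = 135.50; u = 5.10/135.50 = 3.76%.
Change = 3.76% − 4.40% = −0.64 pp.

The unemployment rate changed by −0.64 percentage points.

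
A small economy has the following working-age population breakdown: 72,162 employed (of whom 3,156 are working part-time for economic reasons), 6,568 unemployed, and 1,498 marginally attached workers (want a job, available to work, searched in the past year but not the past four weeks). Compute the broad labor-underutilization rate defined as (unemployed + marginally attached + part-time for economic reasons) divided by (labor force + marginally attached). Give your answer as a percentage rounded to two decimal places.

Broad underutilization rate ≈ 13.99%.

Labor force = 72,162 + 6,568 = 78,730.
Numerator = 6,568 + 1,498 + 3,156 = 11,222.
Denominator = 78,730 + 1,498 = 80,228.
Broad rate = 11,222 / 80,228 = 13.99%.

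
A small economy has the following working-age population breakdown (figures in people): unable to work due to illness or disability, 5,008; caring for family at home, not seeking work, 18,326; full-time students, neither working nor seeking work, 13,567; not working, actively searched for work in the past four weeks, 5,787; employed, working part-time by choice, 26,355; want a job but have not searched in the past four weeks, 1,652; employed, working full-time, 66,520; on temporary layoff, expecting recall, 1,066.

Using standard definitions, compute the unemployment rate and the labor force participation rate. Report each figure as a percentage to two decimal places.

Employed = 26,355 + 66,520 = 92,875.
Unemployed = 5,787 + 1,066 = 6,853 (jobless and actively searching, or on temporary layoff).
Labor force = 92,875 + 6,853 = 99,728.
Not in labor force = 5,008 + 18,326 + 13,567 + 1,652 = 38,553 (those not working and not actively searching are outside the labor force — including those who want a job but have given up searching).
Civilian working-age population = 99,728 + 38,553 = 138,281.
Unemployment rate = 6,853 / 99,728 = 6.87%.
Labor force participation rate = 99,728 / 138,281 = 72.12%.

Unemployment rate ≈ 6.87%; labor force participation rate ≈ 72.12%.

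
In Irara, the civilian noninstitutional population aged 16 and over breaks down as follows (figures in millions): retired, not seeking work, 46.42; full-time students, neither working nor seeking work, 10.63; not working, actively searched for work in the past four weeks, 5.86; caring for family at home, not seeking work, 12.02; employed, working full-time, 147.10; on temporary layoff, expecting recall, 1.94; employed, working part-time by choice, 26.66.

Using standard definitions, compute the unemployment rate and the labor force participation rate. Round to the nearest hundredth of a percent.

Unemployment rate ≈ 4.30%; labor force participation rate ≈ 72.44%.

Employed = 147.10 + 26.66 = 173.76 million.
Unemployed = 5.86 + 1.94 = 7.80 million (jobless and actively searching, or on temporary layoff).
Labor force = 173.76 + 7.80 = 181.56 million.
Not in labor force = 46.42 + 10.63 + 12.02 = 69.07 million (those not working and not actively searching are outside the labor force).
Civilian working-age population = 181.56 + 69.07 = 250.63 million.
Unemployment rate = 7.80 / 181.56 = 4.30%.
Labor force participation rate = 181.56 / 250.63 = 72.44%.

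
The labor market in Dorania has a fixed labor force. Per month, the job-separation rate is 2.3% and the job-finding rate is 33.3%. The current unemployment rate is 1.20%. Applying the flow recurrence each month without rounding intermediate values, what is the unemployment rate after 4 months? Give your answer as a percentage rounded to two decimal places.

Unemployment rate after four months ≈ 5.56%.

With a fixed labor force, u_{t+1} = u_t + s·(1−u_t) − f·u_t = u_t·(1−s−f) + s.
Here 1−s−f = 0.644 and s = 0.023.
u_1 = 0.012000 × 0.644 + 0.023 = 0.030728.
u_2 = 0.030728 × 0.644 + 0.023 = 0.042789.
u_3 = 0.042789 × 0.644 + 0.023 = 0.050556.
u_4 = 0.050556 × 0.644 + 0.023 = 0.055558.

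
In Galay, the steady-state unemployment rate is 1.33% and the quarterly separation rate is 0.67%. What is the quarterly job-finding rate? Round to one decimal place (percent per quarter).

Job-finding rate ≈ 49.7% per quarter.

From u* = s/(s+f): f = s·(1−u)/u.
f = 0.67 × (1 − 0.0133) / 0.0133 = 0.6611 / 0.0133 ≈ 49.7% per quarter.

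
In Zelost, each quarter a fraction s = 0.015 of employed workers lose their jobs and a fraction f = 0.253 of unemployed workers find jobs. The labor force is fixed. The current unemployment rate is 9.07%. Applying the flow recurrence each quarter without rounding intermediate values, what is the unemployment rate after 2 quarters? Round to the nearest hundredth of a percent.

With a fixed labor force, u_{t+1} = u_t + s·(1−u_t) − f·u_t = u_t·(1−s−f) + s.
Here 1−s−f = 0.732 and s = 0.015.
u_1 = 0.090700 × 0.732 + 0.015 = 0.081392.
u_2 = 0.081392 × 0.732 + 0.015 = 0.074579.

Unemployment rate after two quarters ≈ 7.46%.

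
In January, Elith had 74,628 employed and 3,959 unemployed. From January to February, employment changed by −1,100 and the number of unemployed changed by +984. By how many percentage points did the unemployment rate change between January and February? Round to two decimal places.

January: labor force = 74,628 + 3,959 = 78,587; u = 3,959/78,587 = 5.04%.
February: labor force = 73,528 + 4,943 = 78,471; u = 4,943/78,471 = 6.30%.
Change = 6.30% − 5.04% = +1.26 pp.

The unemployment rate changed by +1.26 percentage points.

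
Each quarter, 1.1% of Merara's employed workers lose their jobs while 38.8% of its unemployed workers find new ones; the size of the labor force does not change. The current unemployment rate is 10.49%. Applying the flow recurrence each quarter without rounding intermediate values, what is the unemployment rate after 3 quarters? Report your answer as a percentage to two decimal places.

With a fixed labor force, u_{t+1} = u_t + s·(1−u_t) − f·u_t = u_t·(1−s−f) + s.
Here 1−s−f = 0.601 and s = 0.011.
u_1 = 0.104900 × 0.601 + 0.011 = 0.074045.
u_2 = 0.074045 × 0.601 + 0.011 = 0.055501.
u_3 = 0.055501 × 0.601 + 0.011 = 0.044356.

Unemployment rate after three quarters ≈ 4.44%.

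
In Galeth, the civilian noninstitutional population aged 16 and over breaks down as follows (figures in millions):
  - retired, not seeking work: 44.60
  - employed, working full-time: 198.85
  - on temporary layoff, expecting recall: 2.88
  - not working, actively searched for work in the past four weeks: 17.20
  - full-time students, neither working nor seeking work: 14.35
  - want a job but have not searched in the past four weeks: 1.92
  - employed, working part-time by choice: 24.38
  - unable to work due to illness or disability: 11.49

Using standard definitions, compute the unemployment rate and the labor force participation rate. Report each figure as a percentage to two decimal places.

Unemployment rate ≈ 8.25%; labor force participation rate ≈ 77.08%.

Employed = 198.85 + 24.38 = 223.23 million.
Unemployed = 2.88 + 17.20 = 20.08 million (jobless and actively searching, or on temporary layoff).
Labor force = 223.23 + 20.08 = 243.31 million.
Not in labor force = 44.60 + 14.35 + 1.92 + 11.49 = 72.36 million (those not working and not actively searching are outside the labor force — including those who want a job but have given up searching).
Civilian working-age population = 243.31 + 72.36 = 315.67 million.
Unemployment rate = 20.08 / 243.31 = 8.25%.
Labor force participation rate = 243.31 / 315.67 = 77.08%.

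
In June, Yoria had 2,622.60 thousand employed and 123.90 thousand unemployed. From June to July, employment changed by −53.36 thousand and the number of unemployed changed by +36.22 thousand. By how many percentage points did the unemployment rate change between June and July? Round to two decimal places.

June: labor force = 2,622.60 + 123.90 = 2,746.50; u = 123.90/2,746.50 = 4.51%.
July: labor force = 2,569.24 + 160.12 = 2,729.36; u = 160.12/2,729.36 = 5.87%.
Change = 5.87% − 4.51% = +1.36 pp.

The unemployment rate changed by +1.36 percentage points.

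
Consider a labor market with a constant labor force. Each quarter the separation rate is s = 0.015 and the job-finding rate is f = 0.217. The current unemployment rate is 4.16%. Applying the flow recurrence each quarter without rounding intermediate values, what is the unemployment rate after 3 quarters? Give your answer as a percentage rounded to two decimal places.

With a fixed labor force, u_{t+1} = u_t + s·(1−u_t) − f·u_t = u_t·(1−s−f) + s.
Here 1−s−f = 0.768 and s = 0.015.
u_1 = 0.041600 × 0.768 + 0.015 = 0.046949.
u_2 = 0.046949 × 0.768 + 0.015 = 0.051057.
u_3 = 0.051057 × 0.768 + 0.015 = 0.054212.

Unemployment rate after three quarters ≈ 5.42%.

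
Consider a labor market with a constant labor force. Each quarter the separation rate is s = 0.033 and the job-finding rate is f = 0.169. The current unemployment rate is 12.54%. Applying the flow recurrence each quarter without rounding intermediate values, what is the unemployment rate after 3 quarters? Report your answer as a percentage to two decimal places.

Unemployment rate after three quarters ≈ 14.41%.

With a fixed labor force, u_{t+1} = u_t + s·(1−u_t) − f·u_t = u_t·(1−s−f) + s.
Here 1−s−f = 0.798 and s = 0.033.
u_1 = 0.125400 × 0.798 + 0.033 = 0.133069.
u_2 = 0.133069 × 0.798 + 0.033 = 0.139189.
u_3 = 0.139189 × 0.798 + 0.033 = 0.144073.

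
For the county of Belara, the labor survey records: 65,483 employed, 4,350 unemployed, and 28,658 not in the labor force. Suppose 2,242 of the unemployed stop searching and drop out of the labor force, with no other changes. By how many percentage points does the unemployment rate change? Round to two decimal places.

Initially, labor force = 65,483 + 4,350 = 69,833, so u = 4,350/69,833 = 6.23%.
After the change, unemployed and labor force both fall by 2,242 → E = 65,483, U = 2,108, labor force = 67,591.
New unemployment rate = 2,108 / 67,591 = 3.12%.
Change = 3.12% − 6.23% = −3.11 percentage points.

The unemployment rate changes by −3.11 percentage points.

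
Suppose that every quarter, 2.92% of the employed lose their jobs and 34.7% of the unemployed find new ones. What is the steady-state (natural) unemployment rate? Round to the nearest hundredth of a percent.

Steady-state unemployment rate ≈ 7.76%.

At steady state the flows balance: s·E = f·U, so U/(E+U) = s/(s+f).
u* = 2.92 / (2.92 + 34.7) = 2.92 / 37.62 = 7.76%.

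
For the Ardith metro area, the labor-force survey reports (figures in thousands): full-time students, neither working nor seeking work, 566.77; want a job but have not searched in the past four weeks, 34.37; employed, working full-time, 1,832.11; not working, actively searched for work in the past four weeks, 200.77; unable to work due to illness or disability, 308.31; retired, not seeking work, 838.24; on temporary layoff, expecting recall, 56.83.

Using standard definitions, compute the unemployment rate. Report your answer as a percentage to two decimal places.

Unemployment rate ≈ 12.33%.

Employed = 1,832.11 thousand.
Unemployed = 200.77 + 56.83 = 257.60 thousand (jobless and actively searching, or on temporary layoff).
Labor force = 1,832.11 + 257.60 = 2,089.71 thousand.
Unemployment rate = 257.60 / 2,089.71 = 12.33%.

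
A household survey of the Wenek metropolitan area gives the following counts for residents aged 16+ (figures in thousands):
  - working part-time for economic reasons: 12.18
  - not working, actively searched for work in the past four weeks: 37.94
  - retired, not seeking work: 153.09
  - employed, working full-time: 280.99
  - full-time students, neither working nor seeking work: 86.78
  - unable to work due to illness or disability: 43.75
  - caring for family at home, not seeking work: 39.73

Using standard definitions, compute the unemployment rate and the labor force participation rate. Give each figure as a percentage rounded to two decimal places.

Employed = 12.18 + 280.99 = 293.17 thousand (anyone who worked, including part-time for economic reasons, counts as employed).
Unemployed = 37.94 thousand.
Labor force = 293.17 + 37.94 = 331.11 thousand.
Not in labor force = 153.09 + 86.78 + 43.75 + 39.73 = 323.35 thousand (those not working and not actively searching are outside the labor force).
Civilian working-age population = 331.11 + 323.35 = 654.46 thousand.
Unemployment rate = 37.94 / 331.11 = 11.46%.
Labor force participation rate = 331.11 / 654.46 = 50.59%.

Unemployment rate ≈ 11.46%; labor force participation rate ≈ 50.59%.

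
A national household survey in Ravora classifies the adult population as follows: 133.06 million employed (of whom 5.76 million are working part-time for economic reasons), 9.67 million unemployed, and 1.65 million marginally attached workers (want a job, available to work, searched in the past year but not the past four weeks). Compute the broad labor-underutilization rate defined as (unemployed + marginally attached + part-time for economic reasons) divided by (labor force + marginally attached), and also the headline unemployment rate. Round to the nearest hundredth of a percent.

Labor force = 133.06 + 9.67 = 142.73 million.
Numerator = 9.67 + 1.65 + 5.76 = 17.08 million.
Denominator = 142.73 + 1.65 = 144.38 million.
Broad rate = 17.08 / 144.38 = 11.83%.
Headline unemployment rate = 9.67 / 142.73 = 6.78%.

Broad underutilization rate ≈ 11.83%; headline unemployment rate ≈ 6.78%.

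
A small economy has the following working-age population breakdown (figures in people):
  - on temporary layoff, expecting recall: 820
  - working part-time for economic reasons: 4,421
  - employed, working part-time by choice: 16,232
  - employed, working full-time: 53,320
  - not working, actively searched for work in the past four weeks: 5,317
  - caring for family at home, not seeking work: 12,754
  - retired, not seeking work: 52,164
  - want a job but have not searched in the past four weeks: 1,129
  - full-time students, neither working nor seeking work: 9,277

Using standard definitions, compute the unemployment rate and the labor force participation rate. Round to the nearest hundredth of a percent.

Employed = 4,421 + 16,232 + 53,320 = 73,973 (anyone who worked, including part-time for economic reasons, counts as employed).
Unemployed = 820 + 5,317 = 6,137 (jobless and actively searching, or on temporary layoff).
Labor force = 73,973 + 6,137 = 80,110.
Not in labor force = 12,754 + 52,164 + 1,129 + 9,277 = 75,324 (those not working and not actively searching are outside the labor force — including those who want a job but have given up searching).
Civilian working-age population = 80,110 + 75,324 = 155,434.
Unemployment rate = 6,137 / 80,110 = 7.66%.
Labor force participation rate = 80,110 / 155,434 = 51.54%.

Unemployment rate ≈ 7.66%; labor force participation rate ≈ 51.54%.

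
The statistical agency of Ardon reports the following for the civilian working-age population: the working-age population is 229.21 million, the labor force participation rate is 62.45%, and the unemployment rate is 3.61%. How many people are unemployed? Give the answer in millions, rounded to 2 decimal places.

Labor force = 0.6245 × 229.21 = 143.14 million.
Unemployed = 0.0361 × 143.14 ≈ 5.17 million.

About 5.17 million are unemployed.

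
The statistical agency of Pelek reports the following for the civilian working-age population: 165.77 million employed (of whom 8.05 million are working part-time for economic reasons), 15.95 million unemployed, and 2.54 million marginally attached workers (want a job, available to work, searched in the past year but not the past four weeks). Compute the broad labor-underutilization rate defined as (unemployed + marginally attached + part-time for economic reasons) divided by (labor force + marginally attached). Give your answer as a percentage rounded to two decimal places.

Broad underutilization rate ≈ 14.40%.

Labor force = 165.77 + 15.95 = 181.72 million.
Numerator = 15.95 + 2.54 + 8.05 = 26.54 million.
Denominator = 181.72 + 2.54 = 184.26 million.
Broad rate = 26.54 / 184.26 = 14.40%.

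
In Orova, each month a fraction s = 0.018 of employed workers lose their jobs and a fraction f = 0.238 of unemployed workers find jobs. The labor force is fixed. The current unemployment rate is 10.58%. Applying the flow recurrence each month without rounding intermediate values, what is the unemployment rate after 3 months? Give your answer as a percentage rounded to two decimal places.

With a fixed labor force, u_{t+1} = u_t + s·(1−u_t) − f·u_t = u_t·(1−s−f) + s.
Here 1−s−f = 0.744 and s = 0.018.
u_1 = 0.105800 × 0.744 + 0.018 = 0.096715.
u_2 = 0.096715 × 0.744 + 0.018 = 0.089956.
u_3 = 0.089956 × 0.744 + 0.018 = 0.084927.

Unemployment rate after three months ≈ 8.49%.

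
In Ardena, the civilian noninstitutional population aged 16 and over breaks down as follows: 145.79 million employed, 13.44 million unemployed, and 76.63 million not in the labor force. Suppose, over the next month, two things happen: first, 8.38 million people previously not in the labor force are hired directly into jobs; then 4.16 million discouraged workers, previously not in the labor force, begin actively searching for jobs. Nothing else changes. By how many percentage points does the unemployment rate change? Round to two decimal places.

The unemployment rate changes by +1.81 percentage points.

Initially, labor force = 145.79 + 13.44 = 159.23 million, so u = 13.44/159.23 = 8.44%.
After the first change, employed and labor force both rise by 8.38; unemployed unchanged → E = 154.17, U = 13.44, labor force = 167.61 million.
After the second change, unemployed and labor force both rise by 4.16 → E = 154.17, U = 17.60, labor force = 171.77 million.
New unemployment rate = 17.60 / 171.77 = 10.25%.
Change = 10.25% − 8.44% = +1.81 percentage points.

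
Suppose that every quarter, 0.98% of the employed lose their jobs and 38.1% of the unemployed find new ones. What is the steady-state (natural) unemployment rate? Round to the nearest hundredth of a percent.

At steady state the flows balance: s·E = f·U, so U/(E+U) = s/(s+f).
u* = 0.98 / (0.98 + 38.1) = 0.98 / 39.08 = 2.51%.

Steady-state unemployment rate ≈ 2.51%.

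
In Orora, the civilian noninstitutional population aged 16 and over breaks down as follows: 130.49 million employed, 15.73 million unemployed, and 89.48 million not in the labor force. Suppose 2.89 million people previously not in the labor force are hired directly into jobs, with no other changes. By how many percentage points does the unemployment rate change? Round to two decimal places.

Initially, labor force = 130.49 + 15.73 = 146.22 million, so u = 15.73/146.22 = 10.76%.
After the change, employed and labor force both rise by 2.89; unemployed unchanged → E = 133.38, U = 15.73, labor force = 149.11 million.
New unemployment rate = 15.73 / 149.11 = 10.55%.
Change = 10.55% − 10.76% = −0.21 percentage points.

The unemployment rate changes by −0.21 percentage points.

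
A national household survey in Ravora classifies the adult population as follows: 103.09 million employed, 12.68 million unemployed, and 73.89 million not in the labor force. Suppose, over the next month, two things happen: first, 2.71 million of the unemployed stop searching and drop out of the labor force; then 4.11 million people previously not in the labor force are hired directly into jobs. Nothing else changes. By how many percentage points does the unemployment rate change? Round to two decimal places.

The unemployment rate changes by −2.44 percentage points.

Initially, labor force = 103.09 + 12.68 = 115.77 million, so u = 12.68/115.77 = 10.95%.
After the first change, unemployed and labor force both fall by 2.71 → E = 103.09, U = 9.97, labor force = 113.06 million.
After the second change, employed and labor force both rise by 4.11; unemployed unchanged → E = 107.20, U = 9.97, labor force = 117.17 million.
New unemployment rate = 9.97 / 117.17 = 8.51%.
Change = 8.51% − 10.95% = −2.44 percentage points.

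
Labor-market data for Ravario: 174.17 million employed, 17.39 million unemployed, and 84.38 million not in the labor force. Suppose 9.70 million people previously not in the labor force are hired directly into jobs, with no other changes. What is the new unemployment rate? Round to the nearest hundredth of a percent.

Initially, labor force = 174.17 + 17.39 = 191.56 million, so u = 17.39/191.56 = 9.08%.
After the change, employed and labor force both rise by 9.70; unemployed unchanged → E = 183.87, U = 17.39, labor force = 201.26 million.
New unemployment rate = 17.39 / 201.26 = 8.64%.

New unemployment rate ≈ 8.64%.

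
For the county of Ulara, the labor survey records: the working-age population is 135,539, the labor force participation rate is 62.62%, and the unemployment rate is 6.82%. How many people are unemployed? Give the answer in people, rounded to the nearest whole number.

Labor force = 0.6262 × 135,539 = 84,875.
Unemployed = 0.0682 × 84,875 ≈ 5,788.

About 5,788 are unemployed.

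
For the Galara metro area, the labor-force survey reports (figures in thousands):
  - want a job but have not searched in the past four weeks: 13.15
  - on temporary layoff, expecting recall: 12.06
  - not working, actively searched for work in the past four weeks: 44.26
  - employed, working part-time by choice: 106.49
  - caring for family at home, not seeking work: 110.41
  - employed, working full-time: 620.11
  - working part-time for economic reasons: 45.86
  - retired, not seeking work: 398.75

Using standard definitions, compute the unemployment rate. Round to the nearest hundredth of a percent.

Employed = 106.49 + 620.11 + 45.86 = 772.46 thousand (anyone who worked, including part-time for economic reasons, counts as employed).
Unemployed = 12.06 + 44.26 = 56.32 thousand (jobless and actively searching, or on temporary layoff).
Labor force = 772.46 + 56.32 = 828.78 thousand.
Unemployment rate = 56.32 / 828.78 = 6.80%.

Unemployment rate ≈ 6.80%.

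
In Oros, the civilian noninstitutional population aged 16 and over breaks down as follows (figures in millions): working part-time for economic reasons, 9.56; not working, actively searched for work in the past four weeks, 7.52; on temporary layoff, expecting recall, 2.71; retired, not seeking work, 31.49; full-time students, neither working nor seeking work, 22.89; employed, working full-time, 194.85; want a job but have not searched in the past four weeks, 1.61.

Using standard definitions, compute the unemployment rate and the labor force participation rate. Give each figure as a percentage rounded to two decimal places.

Unemployment rate ≈ 4.77%; labor force participation rate ≈ 79.31%.

Employed = 9.56 + 194.85 = 204.41 million (anyone who worked, including part-time for economic reasons, counts as employed).
Unemployed = 7.52 + 2.71 = 10.23 million (jobless and actively searching, or on temporary layoff).
Labor force = 204.41 + 10.23 = 214.64 million.
Not in labor force = 31.49 + 22.89 + 1.61 = 55.99 million (those not working and not actively searching are outside the labor force — including those who want a job but have given up searching).
Civilian working-age population = 214.64 + 55.99 = 270.63 million.
Unemployment rate = 10.23 / 214.64 = 4.77%.
Labor force participation rate = 214.64 / 270.63 = 79.31%.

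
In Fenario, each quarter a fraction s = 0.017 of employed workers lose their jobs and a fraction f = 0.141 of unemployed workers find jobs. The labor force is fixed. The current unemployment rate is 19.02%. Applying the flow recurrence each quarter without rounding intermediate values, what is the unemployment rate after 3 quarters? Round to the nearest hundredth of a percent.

Unemployment rate after three quarters ≈ 15.69%.

With a fixed labor force, u_{t+1} = u_t + s·(1−u_t) − f·u_t = u_t·(1−s−f) + s.
Here 1−s−f = 0.842 and s = 0.017.
u_1 = 0.190200 × 0.842 + 0.017 = 0.177148.
u_2 = 0.177148 × 0.842 + 0.017 = 0.166159.
u_3 = 0.166159 × 0.842 + 0.017 = 0.156906.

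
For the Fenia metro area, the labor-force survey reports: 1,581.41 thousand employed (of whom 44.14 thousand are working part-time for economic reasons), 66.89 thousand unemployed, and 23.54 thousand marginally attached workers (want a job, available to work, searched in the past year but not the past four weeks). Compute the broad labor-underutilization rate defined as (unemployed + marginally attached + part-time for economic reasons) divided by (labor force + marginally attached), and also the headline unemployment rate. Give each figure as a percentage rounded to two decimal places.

Labor force = 1,581.41 + 66.89 = 1,648.30 thousand.
Numerator = 66.89 + 23.54 + 44.14 = 134.57 thousand.
Denominator = 1,648.30 + 23.54 = 1,671.84 thousand.
Broad rate = 134.57 / 1,671.84 = 8.05%.
Headline unemployment rate = 66.89 / 1,648.30 = 4.06%.

Broad underutilization rate ≈ 8.05%; headline unemployment rate ≈ 4.06%.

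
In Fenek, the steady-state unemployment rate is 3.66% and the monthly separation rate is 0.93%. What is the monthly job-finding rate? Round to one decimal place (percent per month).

From u* = s/(s+f): f = s·(1−u)/u.
f = 0.93 × (1 − 0.0366) / 0.0366 = 0.8960 / 0.0366 ≈ 24.5% per month.

Job-finding rate ≈ 24.5% per month.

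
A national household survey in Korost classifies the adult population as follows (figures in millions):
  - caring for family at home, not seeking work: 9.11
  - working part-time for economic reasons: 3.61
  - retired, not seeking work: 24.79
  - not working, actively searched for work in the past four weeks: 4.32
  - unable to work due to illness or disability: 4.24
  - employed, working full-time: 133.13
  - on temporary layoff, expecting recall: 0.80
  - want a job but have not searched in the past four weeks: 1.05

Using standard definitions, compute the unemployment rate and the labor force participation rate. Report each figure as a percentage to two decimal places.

Employed = 3.61 + 133.13 = 136.74 million (anyone who worked, including part-time for economic reasons, counts as employed).
Unemployed = 4.32 + 0.80 = 5.12 million (jobless and actively searching, or on temporary layoff).
Labor force = 136.74 + 5.12 = 141.86 million.
Not in labor force = 9.11 + 24.79 + 4.24 + 1.05 = 39.19 million (those not working and not actively searching are outside the labor force — including those who want a job but have given up searching).
Civilian working-age population = 141.86 + 39.19 = 181.05 million.
Unemployment rate = 5.12 / 141.86 = 3.61%.
Labor force participation rate = 141.86 / 181.05 = 78.35%.

Unemployment rate ≈ 3.61%; labor force participation rate ≈ 78.35%.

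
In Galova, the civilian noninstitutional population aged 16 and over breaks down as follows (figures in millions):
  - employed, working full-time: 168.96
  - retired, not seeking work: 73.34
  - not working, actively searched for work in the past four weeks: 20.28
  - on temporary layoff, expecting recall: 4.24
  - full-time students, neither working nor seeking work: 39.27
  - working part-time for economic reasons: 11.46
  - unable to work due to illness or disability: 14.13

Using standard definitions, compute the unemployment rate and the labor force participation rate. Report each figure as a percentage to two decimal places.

Employed = 168.96 + 11.46 = 180.42 million (anyone who worked, including part-time for economic reasons, counts as employed).
Unemployed = 20.28 + 4.24 = 24.52 million (jobless and actively searching, or on temporary layoff).
Labor force = 180.42 + 24.52 = 204.94 million.
Not in labor force = 73.34 + 39.27 + 14.13 = 126.74 million (those not working and not actively searching are outside the labor force).
Civilian working-age population = 204.94 + 126.74 = 331.68 million.
Unemployment rate = 24.52 / 204.94 = 11.96%.
Labor force participation rate = 204.94 / 331.68 = 61.79%.

Unemployment rate ≈ 11.96%; labor force participation rate ≈ 61.79%.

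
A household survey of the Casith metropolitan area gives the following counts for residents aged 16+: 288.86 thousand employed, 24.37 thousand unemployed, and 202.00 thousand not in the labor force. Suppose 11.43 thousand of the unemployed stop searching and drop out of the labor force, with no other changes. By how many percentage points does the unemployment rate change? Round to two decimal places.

Initially, labor force = 288.86 + 24.37 = 313.23 thousand, so u = 24.37/313.23 = 7.78%.
After the change, unemployed and labor force both fall by 11.43 → E = 288.86, U = 12.94, labor force = 301.80 thousand.
New unemployment rate = 12.94 / 301.80 = 4.29%.
Change = 4.29% − 7.78% = −3.49 percentage points.

The unemployment rate changes by −3.49 percentage points.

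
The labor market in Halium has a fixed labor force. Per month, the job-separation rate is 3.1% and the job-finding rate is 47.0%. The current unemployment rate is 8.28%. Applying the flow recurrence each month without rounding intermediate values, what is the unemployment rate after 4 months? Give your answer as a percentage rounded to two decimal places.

Unemployment rate after four months ≈ 6.32%.

With a fixed labor force, u_{t+1} = u_t + s·(1−u_t) − f·u_t = u_t·(1−s−f) + s.
Here 1−s−f = 0.499 and s = 0.031.
u_1 = 0.082800 × 0.499 + 0.031 = 0.072317.
u_2 = 0.072317 × 0.499 + 0.031 = 0.067086.
u_3 = 0.067086 × 0.499 + 0.031 = 0.064476.
u_4 = 0.064476 × 0.499 + 0.031 = 0.063174.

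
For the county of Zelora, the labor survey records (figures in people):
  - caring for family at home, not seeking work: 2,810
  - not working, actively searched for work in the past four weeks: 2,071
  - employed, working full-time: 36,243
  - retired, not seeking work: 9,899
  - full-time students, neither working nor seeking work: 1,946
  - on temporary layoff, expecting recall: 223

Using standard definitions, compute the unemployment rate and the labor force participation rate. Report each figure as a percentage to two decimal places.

Employed = 36,243.
Unemployed = 2,071 + 223 = 2,294 (jobless and actively searching, or on temporary layoff).
Labor force = 36,243 + 2,294 = 38,537.
Not in labor force = 2,810 + 9,899 + 1,946 = 14,655 (those not working and not actively searching are outside the labor force).
Civilian working-age population = 38,537 + 14,655 = 53,192.
Unemployment rate = 2,294 / 38,537 = 5.95%.
Labor force participation rate = 38,537 / 53,192 = 72.45%.

Unemployment rate ≈ 5.95%; labor force participation rate ≈ 72.45%.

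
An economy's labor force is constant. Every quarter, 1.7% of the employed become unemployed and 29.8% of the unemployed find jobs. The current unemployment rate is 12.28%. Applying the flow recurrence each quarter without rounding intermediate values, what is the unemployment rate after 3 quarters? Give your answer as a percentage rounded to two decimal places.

Unemployment rate after three quarters ≈ 7.61%.

With a fixed labor force, u_{t+1} = u_t + s·(1−u_t) − f·u_t = u_t·(1−s−f) + s.
Here 1−s−f = 0.685 and s = 0.017.
u_1 = 0.122800 × 0.685 + 0.017 = 0.101118.
u_2 = 0.101118 × 0.685 + 0.017 = 0.086266.
u_3 = 0.086266 × 0.685 + 0.017 = 0.076092.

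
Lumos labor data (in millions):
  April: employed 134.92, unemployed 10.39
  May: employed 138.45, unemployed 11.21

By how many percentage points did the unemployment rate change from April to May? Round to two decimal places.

April: labor force = 134.92 + 10.39 = 145.31; u = 10.39/145.31 = 7.15%.
May: labor force = 138.45 + 11.21 = 149.66; u = 11.21/149.66 = 7.49%.
Change = 7.49% − 7.15% = +0.34 pp.

The unemployment rate changed by +0.34 percentage points.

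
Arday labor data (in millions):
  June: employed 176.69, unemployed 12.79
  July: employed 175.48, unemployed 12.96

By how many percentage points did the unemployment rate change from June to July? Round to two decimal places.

June: labor force = 176.69 + 12.79 = 189.48; u = 12.79/189.48 = 6.75%.
July: labor force = 175.48 + 12.96 = 188.44; u = 12.96/188.44 = 6.88%.
Change = 6.88% − 6.75% = +0.13 pp.

The unemployment rate changed by +0.13 percentage points.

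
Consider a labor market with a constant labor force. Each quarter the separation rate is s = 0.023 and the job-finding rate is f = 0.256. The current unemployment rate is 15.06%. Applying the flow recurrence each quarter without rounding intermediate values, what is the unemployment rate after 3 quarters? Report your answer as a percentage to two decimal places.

With a fixed labor force, u_{t+1} = u_t + s·(1−u_t) − f·u_t = u_t·(1−s−f) + s.
Here 1−s−f = 0.721 and s = 0.023.
u_1 = 0.150600 × 0.721 + 0.023 = 0.131583.
u_2 = 0.131583 × 0.721 + 0.023 = 0.117871.
u_3 = 0.117871 × 0.721 + 0.023 = 0.107985.

Unemployment rate after three quarters ≈ 10.80%.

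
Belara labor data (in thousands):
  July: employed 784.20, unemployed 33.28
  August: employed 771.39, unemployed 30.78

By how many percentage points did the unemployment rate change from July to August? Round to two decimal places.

July: labor force = 784.20 + 33.28 = 817.48; u = 33.28/817.48 = 4.07%.
August: labor force = 771.39 + 30.78 = 802.17; u = 30.78/802.17 = 3.84%.
Change = 3.84% − 4.07% = −0.23 pp.

The unemployment rate changed by −0.23 percentage points.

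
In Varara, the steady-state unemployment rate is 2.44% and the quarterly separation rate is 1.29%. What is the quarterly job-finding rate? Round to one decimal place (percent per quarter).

From u* = s/(s+f): f = s·(1−u)/u.
f = 1.29 × (1 − 0.0244) / 0.0244 = 1.2585 / 0.0244 ≈ 51.6% per quarter.

Job-finding rate ≈ 51.6% per quarter.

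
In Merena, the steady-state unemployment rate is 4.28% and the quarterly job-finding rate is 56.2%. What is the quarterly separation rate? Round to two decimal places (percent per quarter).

From u* = s/(s+f): s = u·f/(1−u).
s = 0.0428 × 56.2 / (1 − 0.0428) = 2.4054 / 0.9572 ≈ 2.51% per quarter.

Separation rate ≈ 2.51% per quarter.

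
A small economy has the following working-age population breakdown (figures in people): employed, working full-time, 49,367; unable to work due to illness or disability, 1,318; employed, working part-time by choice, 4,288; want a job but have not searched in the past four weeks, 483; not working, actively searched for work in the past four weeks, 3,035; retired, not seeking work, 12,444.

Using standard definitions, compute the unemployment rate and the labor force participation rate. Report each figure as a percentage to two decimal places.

Employed = 49,367 + 4,288 = 53,655.
Unemployed = 3,035.
Labor force = 53,655 + 3,035 = 56,690.
Not in labor force = 1,318 + 483 + 12,444 = 14,245 (those not working and not actively searching are outside the labor force — including those who want a job but have given up searching).
Civilian working-age population = 56,690 + 14,245 = 70,935.
Unemployment rate = 3,035 / 56,690 = 5.35%.
Labor force participation rate = 56,690 / 70,935 = 79.92%.

Unemployment rate ≈ 5.35%; labor force participation rate ≈ 79.92%.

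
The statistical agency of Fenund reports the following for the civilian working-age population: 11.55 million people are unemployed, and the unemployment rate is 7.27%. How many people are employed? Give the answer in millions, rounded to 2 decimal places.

Labor force = U / u = 11.55 / 0.0727 ≈ 158.87 million.
Employed = labor force − unemployed = 158.87 − 11.55 = 147.32 million.

About 147.32 million are employed.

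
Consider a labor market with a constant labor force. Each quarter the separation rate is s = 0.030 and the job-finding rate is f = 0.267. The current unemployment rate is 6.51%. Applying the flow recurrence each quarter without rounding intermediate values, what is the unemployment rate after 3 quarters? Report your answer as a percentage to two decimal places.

Unemployment rate after three quarters ≈ 8.85%.

With a fixed labor force, u_{t+1} = u_t + s·(1−u_t) − f·u_t = u_t·(1−s−f) + s.
Here 1−s−f = 0.703 and s = 0.030.
u_1 = 0.065100 × 0.703 + 0.030 = 0.075765.
u_2 = 0.075765 × 0.703 + 0.030 = 0.083263.
u_3 = 0.083263 × 0.703 + 0.030 = 0.088534.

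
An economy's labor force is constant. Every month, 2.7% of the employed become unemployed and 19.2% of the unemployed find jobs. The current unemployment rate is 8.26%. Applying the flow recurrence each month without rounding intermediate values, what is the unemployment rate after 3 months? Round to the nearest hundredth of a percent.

Unemployment rate after three months ≈ 10.39%.

With a fixed labor force, u_{t+1} = u_t + s·(1−u_t) − f·u_t = u_t·(1−s−f) + s.
Here 1−s−f = 0.781 and s = 0.027.
u_1 = 0.082600 × 0.781 + 0.027 = 0.091511.
u_2 = 0.091511 × 0.781 + 0.027 = 0.098470.
u_3 = 0.098470 × 0.781 + 0.027 = 0.103905.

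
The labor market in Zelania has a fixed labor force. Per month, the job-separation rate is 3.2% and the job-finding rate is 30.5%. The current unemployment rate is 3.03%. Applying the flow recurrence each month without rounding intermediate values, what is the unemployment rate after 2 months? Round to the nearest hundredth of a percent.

With a fixed labor force, u_{t+1} = u_t + s·(1−u_t) − f·u_t = u_t·(1−s−f) + s.
Here 1−s−f = 0.663 and s = 0.032.
u_1 = 0.030300 × 0.663 + 0.032 = 0.052089.
u_2 = 0.052089 × 0.663 + 0.032 = 0.066535.

Unemployment rate after two months ≈ 6.65%.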